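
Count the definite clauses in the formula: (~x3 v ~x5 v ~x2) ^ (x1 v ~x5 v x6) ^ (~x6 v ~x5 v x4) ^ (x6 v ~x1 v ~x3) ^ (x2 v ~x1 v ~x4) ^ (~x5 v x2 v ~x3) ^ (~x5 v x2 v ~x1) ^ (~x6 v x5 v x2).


A definite clause has exactly one positive literal.
Clause 1: 0 positive -> not definite
Clause 2: 2 positive -> not definite
Clause 3: 1 positive -> definite
Clause 4: 1 positive -> definite
Clause 5: 1 positive -> definite
Clause 6: 1 positive -> definite
Clause 7: 1 positive -> definite
Clause 8: 2 positive -> not definite
Definite clause count = 5.

5


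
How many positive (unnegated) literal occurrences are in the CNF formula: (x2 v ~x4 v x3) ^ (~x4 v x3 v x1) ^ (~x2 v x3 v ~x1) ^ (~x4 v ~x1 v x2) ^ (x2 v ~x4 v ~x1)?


Scan each clause for unnegated literals.
Clause 1: 2 positive; Clause 2: 2 positive; Clause 3: 1 positive; Clause 4: 1 positive; Clause 5: 1 positive.
Total positive literal occurrences = 7.

7


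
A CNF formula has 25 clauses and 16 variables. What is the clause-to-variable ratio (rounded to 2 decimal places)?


Clause-to-variable ratio = clauses / variables.
25 / 16 = 1.56.

1.56


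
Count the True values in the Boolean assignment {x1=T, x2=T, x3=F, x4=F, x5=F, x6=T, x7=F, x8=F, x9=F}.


The weight is the number of variables assigned True.
True variables: x1, x2, x6.
Weight = 3.

3


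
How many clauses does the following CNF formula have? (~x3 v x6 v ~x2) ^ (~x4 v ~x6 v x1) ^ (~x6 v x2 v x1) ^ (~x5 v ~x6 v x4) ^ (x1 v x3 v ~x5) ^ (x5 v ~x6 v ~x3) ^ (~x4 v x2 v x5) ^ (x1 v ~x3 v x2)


Each group enclosed in parentheses joined by ^ is one clause.
Counting the conjuncts: 8 clauses.

8


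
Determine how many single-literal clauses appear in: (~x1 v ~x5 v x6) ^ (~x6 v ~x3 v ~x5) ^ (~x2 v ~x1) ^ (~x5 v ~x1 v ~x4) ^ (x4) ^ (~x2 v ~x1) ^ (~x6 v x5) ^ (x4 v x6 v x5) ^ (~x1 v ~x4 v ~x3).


A unit clause contains exactly one literal.
Unit clauses found: (x4).
Count = 1.

1


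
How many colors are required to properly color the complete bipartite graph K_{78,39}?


K_{78,39} is bipartite by definition: the two parts are independent sets, with every edge crossing between them.
Color all vertices in one part with color 1 and all vertices in the other part with color 2.
Since the graph has at least one edge, one color does not suffice.
Chromatic number = 2.

2


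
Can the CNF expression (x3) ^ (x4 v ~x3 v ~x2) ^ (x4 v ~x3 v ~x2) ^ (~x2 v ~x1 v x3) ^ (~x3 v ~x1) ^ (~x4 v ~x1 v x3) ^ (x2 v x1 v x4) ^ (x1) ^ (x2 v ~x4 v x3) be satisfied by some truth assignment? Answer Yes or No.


Check all 16 possible truth assignments.
Number of satisfying assignments found: 0.
The formula is unsatisfiable.

No


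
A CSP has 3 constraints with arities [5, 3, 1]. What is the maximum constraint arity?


The arities are: 5, 3, 1.
Scan for the maximum value.
Maximum arity = 5.

5


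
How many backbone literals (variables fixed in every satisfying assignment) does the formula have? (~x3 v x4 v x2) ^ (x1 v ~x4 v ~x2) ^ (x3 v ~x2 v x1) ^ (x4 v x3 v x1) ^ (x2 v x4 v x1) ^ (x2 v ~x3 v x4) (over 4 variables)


Find all satisfying assignments: 10 model(s).
Check which variables have the same value in every model.
No variable is fixed across all models.
Backbone size = 0.

0


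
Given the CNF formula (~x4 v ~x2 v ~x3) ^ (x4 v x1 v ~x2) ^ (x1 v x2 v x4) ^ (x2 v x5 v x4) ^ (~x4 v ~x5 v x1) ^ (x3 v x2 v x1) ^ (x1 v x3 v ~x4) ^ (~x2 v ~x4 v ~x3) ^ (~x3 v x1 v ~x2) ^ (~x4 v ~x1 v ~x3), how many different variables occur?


Identify each distinct variable in the formula.
Variables found: x1, x2, x3, x4, x5.
Total distinct variables = 5.

5


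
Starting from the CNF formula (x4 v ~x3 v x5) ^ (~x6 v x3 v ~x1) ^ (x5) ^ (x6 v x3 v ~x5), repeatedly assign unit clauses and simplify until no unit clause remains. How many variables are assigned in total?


Unit propagation repeatedly assigns the literal in any unit clause, then simplifies.
Assignments in order: x5 = T.
No further unit clauses remain.
Total variables assigned = 1.

1


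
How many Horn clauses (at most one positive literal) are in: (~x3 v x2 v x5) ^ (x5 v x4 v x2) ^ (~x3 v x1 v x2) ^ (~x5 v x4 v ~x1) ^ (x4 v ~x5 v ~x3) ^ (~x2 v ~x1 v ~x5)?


A Horn clause has at most one positive literal.
Clause 1: 2 positive lit(s) -> not Horn
Clause 2: 3 positive lit(s) -> not Horn
Clause 3: 2 positive lit(s) -> not Horn
Clause 4: 1 positive lit(s) -> Horn
Clause 5: 1 positive lit(s) -> Horn
Clause 6: 0 positive lit(s) -> Horn
Total Horn clauses = 3.

3


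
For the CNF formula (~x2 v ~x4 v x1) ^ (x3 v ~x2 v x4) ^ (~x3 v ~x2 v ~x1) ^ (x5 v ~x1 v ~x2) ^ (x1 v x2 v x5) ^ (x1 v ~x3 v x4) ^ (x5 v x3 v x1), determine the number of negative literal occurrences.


Scan each clause for negated literals.
Clause 1: 2 negative; Clause 2: 1 negative; Clause 3: 3 negative; Clause 4: 2 negative; Clause 5: 0 negative; Clause 6: 1 negative; Clause 7: 0 negative.
Total negative literal occurrences = 9.

9


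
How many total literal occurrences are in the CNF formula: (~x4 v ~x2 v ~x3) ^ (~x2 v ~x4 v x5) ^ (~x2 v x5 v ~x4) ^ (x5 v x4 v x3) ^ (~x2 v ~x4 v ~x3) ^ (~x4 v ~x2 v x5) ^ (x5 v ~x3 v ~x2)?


Clause lengths: 3, 3, 3, 3, 3, 3, 3.
Sum = 3 + 3 + 3 + 3 + 3 + 3 + 3 = 21.

21


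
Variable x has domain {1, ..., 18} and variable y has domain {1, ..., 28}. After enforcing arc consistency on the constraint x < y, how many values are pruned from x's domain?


For the constraint x < y, x needs a supporting value in y's domain.
x can be at most 27 (one less than y's maximum).
Valid x values from domain: 18 out of 18.
Pruned = 18 - 18 = 0.

0


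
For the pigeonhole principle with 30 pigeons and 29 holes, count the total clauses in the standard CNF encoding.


The PHP encoding has two parts:
1) At-least-one-hole clauses: 30 (one per pigeon, each with 29 literals).
2) At-most-one-pigeon-per-hole clauses: 29 holes * C(30,2) = 29 * 435 = 12615.
Total clauses = 30 + 12615 = 12645.

12645


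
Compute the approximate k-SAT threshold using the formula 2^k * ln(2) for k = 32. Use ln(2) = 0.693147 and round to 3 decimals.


Using the asymptotic formula: threshold ~ 2^k * ln(2).
2^32 = 4294967296.
4294967296 * 0.693147 = 2977043696.321.

2977043696.321


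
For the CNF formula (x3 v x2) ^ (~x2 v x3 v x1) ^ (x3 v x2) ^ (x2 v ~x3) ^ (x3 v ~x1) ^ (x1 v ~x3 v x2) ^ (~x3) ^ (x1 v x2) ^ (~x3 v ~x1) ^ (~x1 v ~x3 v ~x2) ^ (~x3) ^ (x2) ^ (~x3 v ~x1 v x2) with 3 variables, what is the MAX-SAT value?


Enumerate all 8 truth assignments.
For each, count how many of the 13 clauses are satisfied.
The formula is not fully satisfiable, so the maximum is below 13.
Maximum simultaneously satisfiable clauses = 12.

12


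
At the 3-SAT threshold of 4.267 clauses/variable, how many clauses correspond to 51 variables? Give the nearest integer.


The 3-SAT phase transition occurs at approximately 4.267 clauses per variable.
m = 4.267 * 51 = 217.617.
Rounded to nearest integer: 218.

218


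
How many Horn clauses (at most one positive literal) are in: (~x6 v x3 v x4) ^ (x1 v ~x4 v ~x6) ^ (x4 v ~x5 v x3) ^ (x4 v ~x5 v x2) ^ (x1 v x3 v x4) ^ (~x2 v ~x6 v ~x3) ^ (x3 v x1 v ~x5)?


A Horn clause has at most one positive literal.
Clause 1: 2 positive lit(s) -> not Horn
Clause 2: 1 positive lit(s) -> Horn
Clause 3: 2 positive lit(s) -> not Horn
Clause 4: 2 positive lit(s) -> not Horn
Clause 5: 3 positive lit(s) -> not Horn
Clause 6: 0 positive lit(s) -> Horn
Clause 7: 2 positive lit(s) -> not Horn
Total Horn clauses = 2.

2


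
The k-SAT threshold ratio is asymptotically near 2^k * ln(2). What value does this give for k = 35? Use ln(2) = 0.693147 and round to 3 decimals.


Using the asymptotic formula: threshold ~ 2^k * ln(2).
2^35 = 34359738368.
34359738368 * 0.693147 = 23816349570.564.

23816349570.564


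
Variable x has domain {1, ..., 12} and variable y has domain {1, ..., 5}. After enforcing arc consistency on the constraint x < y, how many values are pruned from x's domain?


For the constraint x < y, x needs a supporting value in y's domain.
x can be at most 4 (one less than y's maximum).
Valid x values from domain: 4 out of 12.
Pruned = 12 - 4 = 8.

8


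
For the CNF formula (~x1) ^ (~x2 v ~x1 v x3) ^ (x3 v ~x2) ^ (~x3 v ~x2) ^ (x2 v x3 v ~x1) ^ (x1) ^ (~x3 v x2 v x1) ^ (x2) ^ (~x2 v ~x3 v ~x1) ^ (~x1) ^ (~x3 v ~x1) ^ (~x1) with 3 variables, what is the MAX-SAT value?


Enumerate all 8 truth assignments.
For each, count how many of the 12 clauses are satisfied.
The formula is not fully satisfiable, so the maximum is below 12.
Maximum simultaneously satisfiable clauses = 10.

10


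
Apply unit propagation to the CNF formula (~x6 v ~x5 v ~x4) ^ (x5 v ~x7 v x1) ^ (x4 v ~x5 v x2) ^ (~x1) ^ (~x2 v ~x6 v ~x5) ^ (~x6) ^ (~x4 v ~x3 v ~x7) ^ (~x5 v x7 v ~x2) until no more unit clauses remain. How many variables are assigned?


Unit propagation repeatedly assigns the literal in any unit clause, then simplifies.
Assignments in order: x1 = F, x6 = F.
No further unit clauses remain.
Total variables assigned = 2.

2


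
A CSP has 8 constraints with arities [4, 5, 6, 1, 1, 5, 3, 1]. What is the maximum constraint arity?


The arities are: 4, 5, 6, 1, 1, 5, 3, 1.
Scan for the maximum value.
Maximum arity = 6.

6


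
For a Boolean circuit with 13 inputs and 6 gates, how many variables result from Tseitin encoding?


The Tseitin transformation introduces one auxiliary variable per gate.
Total variables = inputs + gates = 13 + 6 = 19.

19


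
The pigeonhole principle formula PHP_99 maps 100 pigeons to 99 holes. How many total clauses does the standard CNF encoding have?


The PHP encoding has two parts:
1) At-least-one-hole clauses: 100 (one per pigeon, each with 99 literals).
2) At-most-one-pigeon-per-hole clauses: 99 holes * C(100,2) = 99 * 4950 = 490050.
Total clauses = 100 + 490050 = 490150.

490150


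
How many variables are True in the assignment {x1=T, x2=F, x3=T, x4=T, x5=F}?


The weight is the number of variables assigned True.
True variables: x1, x3, x4.
Weight = 3.

3


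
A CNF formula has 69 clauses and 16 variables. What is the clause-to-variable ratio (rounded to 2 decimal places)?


Clause-to-variable ratio = clauses / variables.
69 / 16 = 4.31.

4.31


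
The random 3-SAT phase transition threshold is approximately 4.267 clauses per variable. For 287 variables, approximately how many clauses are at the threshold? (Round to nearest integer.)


The 3-SAT phase transition occurs at approximately 4.267 clauses per variable.
m = 4.267 * 287 = 1224.629.
Rounded to nearest integer: 1225.

1225


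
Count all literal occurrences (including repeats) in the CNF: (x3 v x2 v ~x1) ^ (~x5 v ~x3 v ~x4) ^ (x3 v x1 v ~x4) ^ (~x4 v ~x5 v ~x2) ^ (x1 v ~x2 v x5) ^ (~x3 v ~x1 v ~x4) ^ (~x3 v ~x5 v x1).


Clause lengths: 3, 3, 3, 3, 3, 3, 3.
Sum = 3 + 3 + 3 + 3 + 3 + 3 + 3 = 21.

21


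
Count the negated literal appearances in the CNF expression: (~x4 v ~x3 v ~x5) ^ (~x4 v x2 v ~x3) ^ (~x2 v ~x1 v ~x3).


Scan each clause for negated literals.
Clause 1: 3 negative; Clause 2: 2 negative; Clause 3: 3 negative.
Total negative literal occurrences = 8.

8


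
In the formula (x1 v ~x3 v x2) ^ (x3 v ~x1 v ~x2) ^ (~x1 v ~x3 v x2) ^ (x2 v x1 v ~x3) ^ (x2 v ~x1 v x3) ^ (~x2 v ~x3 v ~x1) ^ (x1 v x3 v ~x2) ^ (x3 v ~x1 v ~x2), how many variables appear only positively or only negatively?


A pure literal appears in only one polarity across all clauses.
No pure literals found.
Count = 0.

0


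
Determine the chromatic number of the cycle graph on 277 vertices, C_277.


An odd cycle cannot be 2-colored: alternating two colors around the cycle returns to the start with a conflict.
Since 277 is odd, three colors are required (and three suffice).
Chromatic number = 3.

3


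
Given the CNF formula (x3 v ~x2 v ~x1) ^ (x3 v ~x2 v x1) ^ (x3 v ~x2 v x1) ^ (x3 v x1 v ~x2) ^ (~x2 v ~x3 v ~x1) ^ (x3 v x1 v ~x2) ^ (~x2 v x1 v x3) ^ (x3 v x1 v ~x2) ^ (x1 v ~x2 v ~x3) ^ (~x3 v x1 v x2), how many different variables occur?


Identify each distinct variable in the formula.
Variables found: x1, x2, x3.
Total distinct variables = 3.

3


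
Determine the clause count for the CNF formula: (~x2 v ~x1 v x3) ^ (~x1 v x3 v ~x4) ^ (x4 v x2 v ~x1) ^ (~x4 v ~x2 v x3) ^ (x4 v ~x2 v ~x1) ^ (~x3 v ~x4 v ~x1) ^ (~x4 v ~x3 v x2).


Each group enclosed in parentheses joined by ^ is one clause.
Counting the conjuncts: 7 clauses.

7


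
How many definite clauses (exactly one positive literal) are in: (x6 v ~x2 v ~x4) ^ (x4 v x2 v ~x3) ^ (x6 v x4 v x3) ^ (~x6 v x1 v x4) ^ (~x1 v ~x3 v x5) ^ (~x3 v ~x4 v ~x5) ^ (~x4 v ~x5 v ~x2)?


A definite clause has exactly one positive literal.
Clause 1: 1 positive -> definite
Clause 2: 2 positive -> not definite
Clause 3: 3 positive -> not definite
Clause 4: 2 positive -> not definite
Clause 5: 1 positive -> definite
Clause 6: 0 positive -> not definite
Clause 7: 0 positive -> not definite
Definite clause count = 2.

2


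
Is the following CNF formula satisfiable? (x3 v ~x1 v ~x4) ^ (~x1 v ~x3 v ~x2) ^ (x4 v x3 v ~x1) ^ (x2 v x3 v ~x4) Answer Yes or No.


Check all 16 possible truth assignments.
Number of satisfying assignments found: 9.
The formula is satisfiable.

Yes


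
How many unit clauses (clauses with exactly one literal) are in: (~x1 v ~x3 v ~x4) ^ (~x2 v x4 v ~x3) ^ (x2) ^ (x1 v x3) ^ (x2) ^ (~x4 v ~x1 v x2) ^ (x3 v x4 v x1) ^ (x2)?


A unit clause contains exactly one literal.
Unit clauses found: (x2), (x2), (x2).
Count = 3.

3


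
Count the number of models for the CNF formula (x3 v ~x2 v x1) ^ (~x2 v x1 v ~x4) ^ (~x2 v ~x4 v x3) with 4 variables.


Enumerate all 16 truth assignments over 4 variables.
Test each against every clause.
Satisfying assignments found: 12.

12


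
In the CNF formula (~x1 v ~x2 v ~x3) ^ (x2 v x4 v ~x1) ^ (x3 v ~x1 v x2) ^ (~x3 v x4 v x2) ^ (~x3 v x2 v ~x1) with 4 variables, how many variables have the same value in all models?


Find all satisfying assignments: 9 model(s).
Check which variables have the same value in every model.
No variable is fixed across all models.
Backbone size = 0.

0


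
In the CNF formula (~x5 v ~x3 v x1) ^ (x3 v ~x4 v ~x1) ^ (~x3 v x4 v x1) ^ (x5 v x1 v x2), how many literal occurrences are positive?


Scan each clause for unnegated literals.
Clause 1: 1 positive; Clause 2: 1 positive; Clause 3: 2 positive; Clause 4: 3 positive.
Total positive literal occurrences = 7.

7


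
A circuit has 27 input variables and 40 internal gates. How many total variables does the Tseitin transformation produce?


The Tseitin transformation introduces one auxiliary variable per gate.
Total variables = inputs + gates = 27 + 40 = 67.

67


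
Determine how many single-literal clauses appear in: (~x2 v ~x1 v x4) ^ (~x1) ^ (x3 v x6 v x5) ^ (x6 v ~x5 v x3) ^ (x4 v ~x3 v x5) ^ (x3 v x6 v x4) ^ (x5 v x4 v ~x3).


A unit clause contains exactly one literal.
Unit clauses found: (~x1).
Count = 1.

1


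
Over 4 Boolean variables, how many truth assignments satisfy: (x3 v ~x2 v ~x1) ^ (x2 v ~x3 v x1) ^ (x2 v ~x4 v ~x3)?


Enumerate all 16 truth assignments over 4 variables.
Test each against every clause.
Satisfying assignments found: 11.

11


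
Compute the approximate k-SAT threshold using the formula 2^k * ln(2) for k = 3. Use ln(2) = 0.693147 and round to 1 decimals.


Using the asymptotic formula: threshold ~ 2^k * ln(2).
2^3 = 8.
8 * 0.693147 = 5.5.

5.5


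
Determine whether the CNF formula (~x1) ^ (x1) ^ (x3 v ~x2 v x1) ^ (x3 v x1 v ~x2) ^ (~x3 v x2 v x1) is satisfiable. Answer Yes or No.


Check all 8 possible truth assignments.
Number of satisfying assignments found: 0.
The formula is unsatisfiable.

No


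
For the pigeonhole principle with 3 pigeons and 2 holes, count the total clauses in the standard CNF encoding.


The PHP encoding has two parts:
1) At-least-one-hole clauses: 3 (one per pigeon, each with 2 literals).
2) At-most-one-pigeon-per-hole clauses: 2 holes * C(3,2) = 2 * 3 = 6.
Total clauses = 3 + 6 = 9.

9


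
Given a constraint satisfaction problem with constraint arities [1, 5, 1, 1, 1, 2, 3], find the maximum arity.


The arities are: 1, 5, 1, 1, 1, 2, 3.
Scan for the maximum value.
Maximum arity = 5.

5


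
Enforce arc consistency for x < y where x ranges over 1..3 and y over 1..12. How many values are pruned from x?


For the constraint x < y, x needs a supporting value in y's domain.
x can be at most 11 (one less than y's maximum).
Valid x values from domain: 3 out of 3.
Pruned = 3 - 3 = 0.

0


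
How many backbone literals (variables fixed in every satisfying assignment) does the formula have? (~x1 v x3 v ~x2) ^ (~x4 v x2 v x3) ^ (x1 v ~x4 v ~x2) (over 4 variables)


Find all satisfying assignments: 10 model(s).
Check which variables have the same value in every model.
No variable is fixed across all models.
Backbone size = 0.

0


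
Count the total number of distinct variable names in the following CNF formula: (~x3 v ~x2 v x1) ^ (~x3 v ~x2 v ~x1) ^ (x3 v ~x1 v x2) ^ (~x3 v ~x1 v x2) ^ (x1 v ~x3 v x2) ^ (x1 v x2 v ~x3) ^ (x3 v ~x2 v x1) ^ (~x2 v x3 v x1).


Identify each distinct variable in the formula.
Variables found: x1, x2, x3.
Total distinct variables = 3.

3


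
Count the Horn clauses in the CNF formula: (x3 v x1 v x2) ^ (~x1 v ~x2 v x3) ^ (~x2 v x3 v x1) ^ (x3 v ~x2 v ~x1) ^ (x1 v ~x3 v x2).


A Horn clause has at most one positive literal.
Clause 1: 3 positive lit(s) -> not Horn
Clause 2: 1 positive lit(s) -> Horn
Clause 3: 2 positive lit(s) -> not Horn
Clause 4: 1 positive lit(s) -> Horn
Clause 5: 2 positive lit(s) -> not Horn
Total Horn clauses = 2.

2


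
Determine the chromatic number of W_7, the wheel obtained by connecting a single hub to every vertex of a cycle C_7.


W_7 consists of the cycle C_7 together with a hub vertex adjacent to every cycle vertex.
The cycle C_7 needs 3 colors (odd cycle -> 3).
The hub is adjacent to every cycle vertex, so it must receive a new color distinct from all of them.
Chromatic number = 3 + 1 = 4.

4


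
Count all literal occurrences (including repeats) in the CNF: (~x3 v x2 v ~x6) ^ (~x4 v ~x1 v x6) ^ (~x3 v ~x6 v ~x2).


Clause lengths: 3, 3, 3.
Sum = 3 + 3 + 3 = 9.

9


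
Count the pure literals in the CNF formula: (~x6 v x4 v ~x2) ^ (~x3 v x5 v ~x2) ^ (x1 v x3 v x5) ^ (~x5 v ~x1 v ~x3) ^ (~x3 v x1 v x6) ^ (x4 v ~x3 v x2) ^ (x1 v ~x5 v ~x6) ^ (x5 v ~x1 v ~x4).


A pure literal appears in only one polarity across all clauses.
No pure literals found.
Count = 0.

0


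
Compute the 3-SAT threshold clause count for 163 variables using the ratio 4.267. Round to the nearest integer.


The 3-SAT phase transition occurs at approximately 4.267 clauses per variable.
m = 4.267 * 163 = 695.521.
Rounded to nearest integer: 696.

696


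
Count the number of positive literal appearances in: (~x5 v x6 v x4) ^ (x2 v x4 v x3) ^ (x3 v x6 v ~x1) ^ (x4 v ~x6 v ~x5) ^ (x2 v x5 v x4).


Scan each clause for unnegated literals.
Clause 1: 2 positive; Clause 2: 3 positive; Clause 3: 2 positive; Clause 4: 1 positive; Clause 5: 3 positive.
Total positive literal occurrences = 11.

11


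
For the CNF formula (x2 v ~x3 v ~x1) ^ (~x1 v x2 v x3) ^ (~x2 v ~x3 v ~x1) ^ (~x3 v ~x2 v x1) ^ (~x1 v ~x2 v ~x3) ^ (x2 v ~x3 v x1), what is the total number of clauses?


Each group enclosed in parentheses joined by ^ is one clause.
Counting the conjuncts: 6 clauses.

6


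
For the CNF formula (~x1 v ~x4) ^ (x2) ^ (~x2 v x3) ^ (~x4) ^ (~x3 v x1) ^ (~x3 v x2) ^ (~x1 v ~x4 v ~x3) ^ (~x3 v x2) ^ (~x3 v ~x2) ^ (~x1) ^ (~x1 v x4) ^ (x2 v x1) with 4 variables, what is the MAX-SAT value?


Enumerate all 16 truth assignments.
For each, count how many of the 12 clauses are satisfied.
The formula is not fully satisfiable, so the maximum is below 12.
Maximum simultaneously satisfiable clauses = 11.

11


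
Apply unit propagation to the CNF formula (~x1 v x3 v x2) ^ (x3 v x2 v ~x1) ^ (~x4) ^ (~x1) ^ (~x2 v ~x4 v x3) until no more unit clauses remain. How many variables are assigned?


Unit propagation repeatedly assigns the literal in any unit clause, then simplifies.
Assignments in order: x4 = F, x1 = F.
No further unit clauses remain.
Total variables assigned = 2.

2


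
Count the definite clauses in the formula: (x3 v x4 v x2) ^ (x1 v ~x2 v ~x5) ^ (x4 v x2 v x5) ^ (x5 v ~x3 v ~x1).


A definite clause has exactly one positive literal.
Clause 1: 3 positive -> not definite
Clause 2: 1 positive -> definite
Clause 3: 3 positive -> not definite
Clause 4: 1 positive -> definite
Definite clause count = 2.

2


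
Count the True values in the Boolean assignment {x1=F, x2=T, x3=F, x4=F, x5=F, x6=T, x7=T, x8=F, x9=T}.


The weight is the number of variables assigned True.
True variables: x2, x6, x7, x9.
Weight = 4.

4


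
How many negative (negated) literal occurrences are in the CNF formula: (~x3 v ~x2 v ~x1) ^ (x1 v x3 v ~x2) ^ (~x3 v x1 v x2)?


Scan each clause for negated literals.
Clause 1: 3 negative; Clause 2: 1 negative; Clause 3: 1 negative.
Total negative literal occurrences = 5.

5


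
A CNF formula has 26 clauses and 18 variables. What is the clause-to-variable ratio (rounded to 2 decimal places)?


Clause-to-variable ratio = clauses / variables.
26 / 18 = 1.44.

1.44


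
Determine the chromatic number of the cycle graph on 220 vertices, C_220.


A cycle on an even number of vertices is bipartite: alternate two colors around the cycle.
Since 220 is even, two colors suffice, and at least two are needed because the graph has edges.
Chromatic number = 2.

2


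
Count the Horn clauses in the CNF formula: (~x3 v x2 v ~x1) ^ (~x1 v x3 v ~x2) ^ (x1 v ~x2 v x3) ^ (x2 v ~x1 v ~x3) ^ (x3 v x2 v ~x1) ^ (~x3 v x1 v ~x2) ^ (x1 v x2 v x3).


A Horn clause has at most one positive literal.
Clause 1: 1 positive lit(s) -> Horn
Clause 2: 1 positive lit(s) -> Horn
Clause 3: 2 positive lit(s) -> not Horn
Clause 4: 1 positive lit(s) -> Horn
Clause 5: 2 positive lit(s) -> not Horn
Clause 6: 1 positive lit(s) -> Horn
Clause 7: 3 positive lit(s) -> not Horn
Total Horn clauses = 4.

4


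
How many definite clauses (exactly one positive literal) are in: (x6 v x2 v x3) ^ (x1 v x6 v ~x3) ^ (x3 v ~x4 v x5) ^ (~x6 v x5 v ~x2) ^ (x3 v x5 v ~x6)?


A definite clause has exactly one positive literal.
Clause 1: 3 positive -> not definite
Clause 2: 2 positive -> not definite
Clause 3: 2 positive -> not definite
Clause 4: 1 positive -> definite
Clause 5: 2 positive -> not definite
Definite clause count = 1.

1


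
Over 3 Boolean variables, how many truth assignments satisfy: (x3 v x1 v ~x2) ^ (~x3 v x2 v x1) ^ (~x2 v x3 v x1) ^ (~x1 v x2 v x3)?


Enumerate all 8 truth assignments over 3 variables.
Test each against every clause.
Satisfying assignments found: 5.

5


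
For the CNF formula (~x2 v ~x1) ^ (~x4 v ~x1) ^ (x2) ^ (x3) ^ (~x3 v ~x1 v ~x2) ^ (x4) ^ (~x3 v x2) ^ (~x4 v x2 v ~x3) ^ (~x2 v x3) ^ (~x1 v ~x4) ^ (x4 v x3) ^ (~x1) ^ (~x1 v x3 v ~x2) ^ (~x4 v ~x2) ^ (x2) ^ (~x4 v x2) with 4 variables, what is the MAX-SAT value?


Enumerate all 16 truth assignments.
For each, count how many of the 16 clauses are satisfied.
The formula is not fully satisfiable, so the maximum is below 16.
Maximum simultaneously satisfiable clauses = 15.

15


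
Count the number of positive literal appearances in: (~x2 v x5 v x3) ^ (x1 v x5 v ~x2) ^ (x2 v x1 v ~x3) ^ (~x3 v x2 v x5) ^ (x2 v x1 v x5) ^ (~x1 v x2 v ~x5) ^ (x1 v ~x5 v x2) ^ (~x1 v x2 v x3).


Scan each clause for unnegated literals.
Clause 1: 2 positive; Clause 2: 2 positive; Clause 3: 2 positive; Clause 4: 2 positive; Clause 5: 3 positive; Clause 6: 1 positive; Clause 7: 2 positive; Clause 8: 2 positive.
Total positive literal occurrences = 16.

16


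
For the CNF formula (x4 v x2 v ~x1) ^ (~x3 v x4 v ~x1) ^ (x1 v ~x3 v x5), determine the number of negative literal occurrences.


Scan each clause for negated literals.
Clause 1: 1 negative; Clause 2: 2 negative; Clause 3: 1 negative.
Total negative literal occurrences = 4.

4


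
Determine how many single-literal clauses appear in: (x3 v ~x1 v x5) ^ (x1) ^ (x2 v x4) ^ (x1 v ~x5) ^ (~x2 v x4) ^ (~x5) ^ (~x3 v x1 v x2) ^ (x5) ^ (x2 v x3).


A unit clause contains exactly one literal.
Unit clauses found: (x1), (~x5), (x5).
Count = 3.

3


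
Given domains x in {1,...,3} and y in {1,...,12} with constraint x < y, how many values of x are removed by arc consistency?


For the constraint x < y, x needs a supporting value in y's domain.
x can be at most 11 (one less than y's maximum).
Valid x values from domain: 3 out of 3.
Pruned = 3 - 3 = 0.

0


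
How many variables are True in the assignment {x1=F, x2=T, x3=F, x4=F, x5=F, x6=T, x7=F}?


The weight is the number of variables assigned True.
True variables: x2, x6.
Weight = 2.

2


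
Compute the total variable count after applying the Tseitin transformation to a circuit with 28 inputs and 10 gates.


The Tseitin transformation introduces one auxiliary variable per gate.
Total variables = inputs + gates = 28 + 10 = 38.

38


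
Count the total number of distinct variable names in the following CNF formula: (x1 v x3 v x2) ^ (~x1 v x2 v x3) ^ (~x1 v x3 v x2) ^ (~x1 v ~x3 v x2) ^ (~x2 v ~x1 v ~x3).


Identify each distinct variable in the formula.
Variables found: x1, x2, x3.
Total distinct variables = 3.

3


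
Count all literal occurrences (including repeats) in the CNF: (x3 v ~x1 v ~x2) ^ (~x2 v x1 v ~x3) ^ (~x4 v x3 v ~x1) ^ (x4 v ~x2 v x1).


Clause lengths: 3, 3, 3, 3.
Sum = 3 + 3 + 3 + 3 = 12.

12


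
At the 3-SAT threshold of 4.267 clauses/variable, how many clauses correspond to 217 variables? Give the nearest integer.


The 3-SAT phase transition occurs at approximately 4.267 clauses per variable.
m = 4.267 * 217 = 925.939.
Rounded to nearest integer: 926.

926


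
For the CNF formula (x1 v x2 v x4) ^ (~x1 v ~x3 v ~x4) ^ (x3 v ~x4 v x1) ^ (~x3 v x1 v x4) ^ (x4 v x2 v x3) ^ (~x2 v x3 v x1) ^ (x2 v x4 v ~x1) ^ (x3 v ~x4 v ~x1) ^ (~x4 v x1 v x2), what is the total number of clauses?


Each group enclosed in parentheses joined by ^ is one clause.
Counting the conjuncts: 9 clauses.

9


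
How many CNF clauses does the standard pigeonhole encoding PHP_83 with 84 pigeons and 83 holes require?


The PHP encoding has two parts:
1) At-least-one-hole clauses: 84 (one per pigeon, each with 83 literals).
2) At-most-one-pigeon-per-hole clauses: 83 holes * C(84,2) = 83 * 3486 = 289338.
Total clauses = 84 + 289338 = 289422.

289422


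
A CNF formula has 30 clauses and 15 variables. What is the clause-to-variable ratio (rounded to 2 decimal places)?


Clause-to-variable ratio = clauses / variables.
30 / 15 = 2.0.

2.0


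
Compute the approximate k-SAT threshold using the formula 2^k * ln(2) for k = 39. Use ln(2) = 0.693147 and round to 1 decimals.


Using the asymptotic formula: threshold ~ 2^k * ln(2).
2^39 = 549755813888.
549755813888 * 0.693147 = 381061593129.0.

381061593129.0


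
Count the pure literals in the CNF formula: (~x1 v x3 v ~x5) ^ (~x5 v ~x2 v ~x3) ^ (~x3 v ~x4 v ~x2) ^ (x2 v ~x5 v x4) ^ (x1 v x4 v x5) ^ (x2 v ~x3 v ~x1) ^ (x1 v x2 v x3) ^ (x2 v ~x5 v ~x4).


A pure literal appears in only one polarity across all clauses.
No pure literals found.
Count = 0.

0


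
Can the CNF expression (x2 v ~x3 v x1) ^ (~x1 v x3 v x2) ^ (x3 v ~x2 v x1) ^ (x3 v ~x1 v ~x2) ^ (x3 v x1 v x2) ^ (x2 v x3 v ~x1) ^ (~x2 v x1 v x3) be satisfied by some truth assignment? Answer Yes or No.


Check all 8 possible truth assignments.
Number of satisfying assignments found: 3.
The formula is satisfiable.

Yes


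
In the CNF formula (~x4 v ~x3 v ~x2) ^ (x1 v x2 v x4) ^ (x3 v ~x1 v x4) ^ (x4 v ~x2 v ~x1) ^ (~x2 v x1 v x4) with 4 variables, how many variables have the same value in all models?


Find all satisfying assignments: 7 model(s).
Check which variables have the same value in every model.
No variable is fixed across all models.
Backbone size = 0.

0


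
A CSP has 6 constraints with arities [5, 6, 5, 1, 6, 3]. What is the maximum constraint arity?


The arities are: 5, 6, 5, 1, 6, 3.
Scan for the maximum value.
Maximum arity = 6.

6


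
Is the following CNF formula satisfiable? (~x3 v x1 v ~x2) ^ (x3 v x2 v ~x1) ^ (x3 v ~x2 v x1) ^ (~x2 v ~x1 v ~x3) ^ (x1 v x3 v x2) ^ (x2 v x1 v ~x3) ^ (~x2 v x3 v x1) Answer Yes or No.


Check all 8 possible truth assignments.
Number of satisfying assignments found: 2.
The formula is satisfiable.

Yes


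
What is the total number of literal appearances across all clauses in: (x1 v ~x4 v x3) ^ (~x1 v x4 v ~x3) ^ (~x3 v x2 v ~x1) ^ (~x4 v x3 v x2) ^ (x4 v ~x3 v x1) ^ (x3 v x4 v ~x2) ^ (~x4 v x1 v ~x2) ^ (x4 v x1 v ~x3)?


Clause lengths: 3, 3, 3, 3, 3, 3, 3, 3.
Sum = 3 + 3 + 3 + 3 + 3 + 3 + 3 + 3 = 24.

24


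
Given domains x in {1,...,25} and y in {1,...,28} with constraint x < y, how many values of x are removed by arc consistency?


For the constraint x < y, x needs a supporting value in y's domain.
x can be at most 27 (one less than y's maximum).
Valid x values from domain: 25 out of 25.
Pruned = 25 - 25 = 0.

0


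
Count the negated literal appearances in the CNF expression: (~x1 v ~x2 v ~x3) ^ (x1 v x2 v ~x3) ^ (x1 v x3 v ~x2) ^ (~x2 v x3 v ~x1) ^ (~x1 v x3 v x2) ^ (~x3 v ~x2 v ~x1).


Scan each clause for negated literals.
Clause 1: 3 negative; Clause 2: 1 negative; Clause 3: 1 negative; Clause 4: 2 negative; Clause 5: 1 negative; Clause 6: 3 negative.
Total negative literal occurrences = 11.

11


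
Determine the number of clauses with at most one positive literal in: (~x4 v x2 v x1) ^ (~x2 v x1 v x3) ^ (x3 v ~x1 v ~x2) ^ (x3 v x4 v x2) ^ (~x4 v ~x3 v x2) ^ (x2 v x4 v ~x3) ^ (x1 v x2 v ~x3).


A Horn clause has at most one positive literal.
Clause 1: 2 positive lit(s) -> not Horn
Clause 2: 2 positive lit(s) -> not Horn
Clause 3: 1 positive lit(s) -> Horn
Clause 4: 3 positive lit(s) -> not Horn
Clause 5: 1 positive lit(s) -> Horn
Clause 6: 2 positive lit(s) -> not Horn
Clause 7: 2 positive lit(s) -> not Horn
Total Horn clauses = 2.

2


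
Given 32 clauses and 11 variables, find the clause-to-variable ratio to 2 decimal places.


Clause-to-variable ratio = clauses / variables.
32 / 11 = 2.91.

2.91


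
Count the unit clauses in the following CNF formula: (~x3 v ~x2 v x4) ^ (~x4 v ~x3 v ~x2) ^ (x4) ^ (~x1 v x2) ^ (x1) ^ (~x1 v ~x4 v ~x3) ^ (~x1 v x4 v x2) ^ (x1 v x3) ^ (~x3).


A unit clause contains exactly one literal.
Unit clauses found: (x4), (x1), (~x3).
Count = 3.

3


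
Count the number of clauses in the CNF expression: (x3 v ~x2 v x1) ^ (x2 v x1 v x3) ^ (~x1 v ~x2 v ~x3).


Each group enclosed in parentheses joined by ^ is one clause.
Counting the conjuncts: 3 clauses.

3


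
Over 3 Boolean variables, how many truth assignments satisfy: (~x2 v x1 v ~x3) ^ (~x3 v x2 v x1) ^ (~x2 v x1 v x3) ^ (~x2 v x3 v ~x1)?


Enumerate all 8 truth assignments over 3 variables.
Test each against every clause.
Satisfying assignments found: 4.

4


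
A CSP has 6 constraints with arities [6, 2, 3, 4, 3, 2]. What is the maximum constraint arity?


The arities are: 6, 2, 3, 4, 3, 2.
Scan for the maximum value.
Maximum arity = 6.

6


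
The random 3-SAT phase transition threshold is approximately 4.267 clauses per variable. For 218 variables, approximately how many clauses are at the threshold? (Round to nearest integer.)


The 3-SAT phase transition occurs at approximately 4.267 clauses per variable.
m = 4.267 * 218 = 930.206.
Rounded to nearest integer: 930.

930


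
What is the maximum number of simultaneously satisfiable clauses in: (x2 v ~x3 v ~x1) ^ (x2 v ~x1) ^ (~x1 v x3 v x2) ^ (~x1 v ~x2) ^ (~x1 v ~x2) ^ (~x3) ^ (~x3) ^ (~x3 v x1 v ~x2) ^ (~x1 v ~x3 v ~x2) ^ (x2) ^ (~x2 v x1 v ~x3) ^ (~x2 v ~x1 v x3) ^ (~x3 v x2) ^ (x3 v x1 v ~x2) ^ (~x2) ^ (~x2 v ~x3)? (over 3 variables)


Enumerate all 8 truth assignments.
For each, count how many of the 16 clauses are satisfied.
The formula is not fully satisfiable, so the maximum is below 16.
Maximum simultaneously satisfiable clauses = 15.

15


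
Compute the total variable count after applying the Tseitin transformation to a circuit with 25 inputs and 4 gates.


The Tseitin transformation introduces one auxiliary variable per gate.
Total variables = inputs + gates = 25 + 4 = 29.

29


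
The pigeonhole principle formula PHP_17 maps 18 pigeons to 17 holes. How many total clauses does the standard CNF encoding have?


The PHP encoding has two parts:
1) At-least-one-hole clauses: 18 (one per pigeon, each with 17 literals).
2) At-most-one-pigeon-per-hole clauses: 17 holes * C(18,2) = 17 * 153 = 2601.
Total clauses = 18 + 2601 = 2619.

2619


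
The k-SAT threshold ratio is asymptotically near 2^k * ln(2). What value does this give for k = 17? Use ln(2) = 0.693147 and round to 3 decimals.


Using the asymptotic formula: threshold ~ 2^k * ln(2).
2^17 = 131072.
131072 * 0.693147 = 90852.164.

90852.164


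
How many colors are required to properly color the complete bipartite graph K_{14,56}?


K_{14,56} is bipartite by definition: the two parts are independent sets, with every edge crossing between them.
Color all vertices in one part with color 1 and all vertices in the other part with color 2.
Since the graph has at least one edge, one color does not suffice.
Chromatic number = 2.

2


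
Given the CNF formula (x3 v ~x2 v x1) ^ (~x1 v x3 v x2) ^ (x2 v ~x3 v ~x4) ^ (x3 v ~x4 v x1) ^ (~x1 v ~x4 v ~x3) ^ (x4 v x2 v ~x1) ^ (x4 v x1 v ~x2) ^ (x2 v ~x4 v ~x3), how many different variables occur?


Identify each distinct variable in the formula.
Variables found: x1, x2, x3, x4.
Total distinct variables = 4.

4


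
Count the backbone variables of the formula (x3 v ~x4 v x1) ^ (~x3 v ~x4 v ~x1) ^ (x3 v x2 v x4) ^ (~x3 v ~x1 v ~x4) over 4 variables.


Find all satisfying assignments: 10 model(s).
Check which variables have the same value in every model.
No variable is fixed across all models.
Backbone size = 0.

0


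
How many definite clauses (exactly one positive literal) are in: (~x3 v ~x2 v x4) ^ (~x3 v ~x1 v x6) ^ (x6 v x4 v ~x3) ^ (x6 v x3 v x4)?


A definite clause has exactly one positive literal.
Clause 1: 1 positive -> definite
Clause 2: 1 positive -> definite
Clause 3: 2 positive -> not definite
Clause 4: 3 positive -> not definite
Definite clause count = 2.

2


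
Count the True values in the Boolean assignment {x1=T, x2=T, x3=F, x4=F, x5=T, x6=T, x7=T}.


The weight is the number of variables assigned True.
True variables: x1, x2, x5, x6, x7.
Weight = 5.

5


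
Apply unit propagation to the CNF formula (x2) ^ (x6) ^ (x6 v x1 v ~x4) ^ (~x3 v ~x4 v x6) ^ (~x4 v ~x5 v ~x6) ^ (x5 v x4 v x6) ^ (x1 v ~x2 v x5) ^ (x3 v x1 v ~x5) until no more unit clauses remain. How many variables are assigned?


Unit propagation repeatedly assigns the literal in any unit clause, then simplifies.
Assignments in order: x2 = T, x6 = T.
No further unit clauses remain.
Total variables assigned = 2.

2


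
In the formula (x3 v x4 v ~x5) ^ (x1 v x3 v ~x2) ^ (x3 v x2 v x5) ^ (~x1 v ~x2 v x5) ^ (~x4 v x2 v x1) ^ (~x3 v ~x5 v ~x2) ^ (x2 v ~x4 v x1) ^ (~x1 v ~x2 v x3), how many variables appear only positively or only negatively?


A pure literal appears in only one polarity across all clauses.
No pure literals found.
Count = 0.

0


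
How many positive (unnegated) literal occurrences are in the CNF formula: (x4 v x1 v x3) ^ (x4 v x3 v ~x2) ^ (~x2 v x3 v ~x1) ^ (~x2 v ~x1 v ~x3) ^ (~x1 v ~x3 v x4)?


Scan each clause for unnegated literals.
Clause 1: 3 positive; Clause 2: 2 positive; Clause 3: 1 positive; Clause 4: 0 positive; Clause 5: 1 positive.
Total positive literal occurrences = 7.

7


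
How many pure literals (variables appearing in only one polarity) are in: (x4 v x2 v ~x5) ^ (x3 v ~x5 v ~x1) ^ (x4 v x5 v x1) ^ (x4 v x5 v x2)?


A pure literal appears in only one polarity across all clauses.
Pure literals: x2 (positive only), x3 (positive only), x4 (positive only).
Count = 3.

3


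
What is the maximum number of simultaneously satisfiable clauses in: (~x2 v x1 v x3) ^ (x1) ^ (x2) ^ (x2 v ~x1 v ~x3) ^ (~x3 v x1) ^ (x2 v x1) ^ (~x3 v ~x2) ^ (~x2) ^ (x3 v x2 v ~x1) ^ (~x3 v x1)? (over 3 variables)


Enumerate all 8 truth assignments.
For each, count how many of the 10 clauses are satisfied.
The formula is not fully satisfiable, so the maximum is below 10.
Maximum simultaneously satisfiable clauses = 9.

9


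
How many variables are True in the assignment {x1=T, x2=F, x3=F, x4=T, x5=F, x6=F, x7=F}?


The weight is the number of variables assigned True.
True variables: x1, x4.
Weight = 2.

2


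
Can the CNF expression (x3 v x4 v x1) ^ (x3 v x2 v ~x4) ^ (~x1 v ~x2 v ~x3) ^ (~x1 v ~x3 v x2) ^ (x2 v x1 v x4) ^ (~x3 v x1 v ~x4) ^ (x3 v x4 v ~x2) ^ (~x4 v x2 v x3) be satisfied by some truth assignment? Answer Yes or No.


Check all 16 possible truth assignments.
Number of satisfying assignments found: 4.
The formula is satisfiable.

Yes


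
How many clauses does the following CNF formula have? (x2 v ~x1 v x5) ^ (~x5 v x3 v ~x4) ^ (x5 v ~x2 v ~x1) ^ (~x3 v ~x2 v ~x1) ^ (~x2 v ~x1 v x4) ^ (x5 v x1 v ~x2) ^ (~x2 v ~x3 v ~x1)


Each group enclosed in parentheses joined by ^ is one clause.
Counting the conjuncts: 7 clauses.

7


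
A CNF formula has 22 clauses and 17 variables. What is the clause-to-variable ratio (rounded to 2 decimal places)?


Clause-to-variable ratio = clauses / variables.
22 / 17 = 1.29.

1.29


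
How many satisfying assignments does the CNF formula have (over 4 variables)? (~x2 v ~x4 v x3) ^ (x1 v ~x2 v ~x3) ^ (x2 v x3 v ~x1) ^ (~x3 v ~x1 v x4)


Enumerate all 16 truth assignments over 4 variables.
Test each against every clause.
Satisfying assignments found: 8.

8


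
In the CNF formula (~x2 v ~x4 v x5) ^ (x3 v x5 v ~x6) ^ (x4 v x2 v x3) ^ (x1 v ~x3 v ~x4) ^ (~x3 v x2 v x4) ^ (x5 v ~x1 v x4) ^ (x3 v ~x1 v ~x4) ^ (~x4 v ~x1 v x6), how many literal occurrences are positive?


Scan each clause for unnegated literals.
Clause 1: 1 positive; Clause 2: 2 positive; Clause 3: 3 positive; Clause 4: 1 positive; Clause 5: 2 positive; Clause 6: 2 positive; Clause 7: 1 positive; Clause 8: 1 positive.
Total positive literal occurrences = 13.

13


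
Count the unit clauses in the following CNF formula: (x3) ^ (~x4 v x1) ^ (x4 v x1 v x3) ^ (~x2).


A unit clause contains exactly one literal.
Unit clauses found: (x3), (~x2).
Count = 2.

2


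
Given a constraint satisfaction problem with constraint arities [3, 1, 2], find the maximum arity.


The arities are: 3, 1, 2.
Scan for the maximum value.
Maximum arity = 3.

3


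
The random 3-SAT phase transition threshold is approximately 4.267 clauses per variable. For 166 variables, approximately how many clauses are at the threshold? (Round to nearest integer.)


The 3-SAT phase transition occurs at approximately 4.267 clauses per variable.
m = 4.267 * 166 = 708.322.
Rounded to nearest integer: 708.

708


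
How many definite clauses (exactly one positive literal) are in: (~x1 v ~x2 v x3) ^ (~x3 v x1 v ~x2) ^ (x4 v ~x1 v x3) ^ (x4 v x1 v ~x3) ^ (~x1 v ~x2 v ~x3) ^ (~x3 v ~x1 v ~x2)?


A definite clause has exactly one positive literal.
Clause 1: 1 positive -> definite
Clause 2: 1 positive -> definite
Clause 3: 2 positive -> not definite
Clause 4: 2 positive -> not definite
Clause 5: 0 positive -> not definite
Clause 6: 0 positive -> not definite
Definite clause count = 2.

2


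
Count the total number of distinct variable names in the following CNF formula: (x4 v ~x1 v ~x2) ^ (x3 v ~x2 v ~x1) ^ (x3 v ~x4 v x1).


Identify each distinct variable in the formula.
Variables found: x1, x2, x3, x4.
Total distinct variables = 4.

4


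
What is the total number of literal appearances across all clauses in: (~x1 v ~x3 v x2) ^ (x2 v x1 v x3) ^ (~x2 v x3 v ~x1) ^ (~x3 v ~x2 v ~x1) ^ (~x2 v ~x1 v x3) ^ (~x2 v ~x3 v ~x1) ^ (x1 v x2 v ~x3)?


Clause lengths: 3, 3, 3, 3, 3, 3, 3.
Sum = 3 + 3 + 3 + 3 + 3 + 3 + 3 = 21.

21
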